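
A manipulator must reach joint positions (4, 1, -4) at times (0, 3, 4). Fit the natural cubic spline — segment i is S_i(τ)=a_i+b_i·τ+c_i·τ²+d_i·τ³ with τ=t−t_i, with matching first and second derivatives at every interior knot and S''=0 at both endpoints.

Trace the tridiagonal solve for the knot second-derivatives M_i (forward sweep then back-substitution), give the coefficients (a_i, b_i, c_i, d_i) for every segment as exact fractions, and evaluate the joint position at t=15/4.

  seg 0: a=4 b=1/2 c=0 d=-1/6
  seg 1: a=1 b=-4 c=-3/2 d=1/2
S(15/4) = -337/128

Δ: Δ0=-1, Δ1=-5
row 1: diag=8, rhs=-24; c'=1/8, d'=-3
back: M1=-3
M: M0=0, M1=-3, M2=0
seg 0: a=4, c=M0/2=0, d=(M1−M0)/(6·3)=-1/6, b=Δ0−h0·(2M0+M1)/6=1/2
seg 1: a=1, c=M1/2=-3/2, d=(M2−M1)/(6·1)=1/2, b=Δ1−h1·(2M1+M2)/6=-4
t_q=15/4 → seg 1, τ=3/4; S=1+-4·τ+-3/2·τ²+1/2·τ³=-337/128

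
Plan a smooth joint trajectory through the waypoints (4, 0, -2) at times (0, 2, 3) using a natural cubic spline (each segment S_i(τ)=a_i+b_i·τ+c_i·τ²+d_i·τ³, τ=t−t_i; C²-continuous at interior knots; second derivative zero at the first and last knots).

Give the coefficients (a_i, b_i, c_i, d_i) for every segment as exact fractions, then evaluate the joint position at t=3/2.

Δ: Δ0=-2, Δ1=-2
row 1: diag=6, rhs=0; c'=1/6, d'=0
back: M1=0
M: M0=0, M1=0, M2=0
seg 0: a=4, c=M0/2=0, d=(M1−M0)/(6·2)=0, b=Δ0−h0·(2M0+M1)/6=-2
seg 1: a=0, c=M1/2=0, d=(M2−M1)/(6·1)=0, b=Δ1−h1·(2M1+M2)/6=-2
t_q=3/2 → seg 0, τ=3/2; S=4+-2·τ+0·τ²+0·τ³=1

  seg 0: a=4 b=-2 c=0 d=0
  seg 1: a=0 b=-2 c=0 d=0
S(3/2) = 1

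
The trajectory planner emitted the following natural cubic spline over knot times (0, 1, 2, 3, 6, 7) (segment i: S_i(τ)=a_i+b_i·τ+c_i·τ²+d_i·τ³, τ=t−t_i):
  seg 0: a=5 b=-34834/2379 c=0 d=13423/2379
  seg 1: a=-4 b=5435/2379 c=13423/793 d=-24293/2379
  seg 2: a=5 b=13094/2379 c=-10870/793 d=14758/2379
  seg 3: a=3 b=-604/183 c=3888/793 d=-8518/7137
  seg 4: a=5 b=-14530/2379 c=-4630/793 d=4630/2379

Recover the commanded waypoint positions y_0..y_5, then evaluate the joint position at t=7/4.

y_0 = S_0(0) = a_0 = 5
y_1 = S_1(0) = a_1 = -4
y_2 = S_2(0) = a_2 = 5
y_3 = S_3(0) = a_3 = 3
y_4 = S_4(0) = a_4 = 5
y_5 = S_4(1) = -5
t_q=7/4 is in segment 1 (τ=3/4); S_1(τ)=148543/50752

y_0=5 y_1=-4 y_2=5 y_3=3 y_4=5 y_5=-5
S(7/4) = 148543/50752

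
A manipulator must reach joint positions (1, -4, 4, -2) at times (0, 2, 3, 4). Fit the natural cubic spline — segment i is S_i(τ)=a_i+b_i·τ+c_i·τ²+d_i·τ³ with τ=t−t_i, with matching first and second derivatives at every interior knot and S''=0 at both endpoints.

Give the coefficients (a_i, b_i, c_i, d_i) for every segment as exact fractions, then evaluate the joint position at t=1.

  seg 0: a=1 b=-339/46 c=0 d=28/23
  seg 1: a=-4 b=333/46 c=168/23 d=-301/46
  seg 2: a=4 b=51/23 c=-567/46 d=189/46
S(1) = -237/46

Δ: Δ0=-5/2, Δ1=8, Δ2=-6
row 1: diag=6, rhs=63; c'=1/6, d'=21/2
row 2: denom=4−1·1/6=23/6; d'=(-84−1·21/2)/(23/6)=-567/23
back: M2=-567/23
back: M1=21/2−1/6·-567/23=336/23
M: M0=0, M1=336/23, M2=-567/23, M3=0
seg 0: a=1, c=M0/2=0, d=(M1−M0)/(6·2)=28/23, b=Δ0−h0·(2M0+M1)/6=-339/46
seg 1: a=-4, c=M1/2=168/23, d=(M2−M1)/(6·1)=-301/46, b=Δ1−h1·(2M1+M2)/6=333/46
seg 2: a=4, c=M2/2=-567/46, d=(M3−M2)/(6·1)=189/46, b=Δ2−h2·(2M2+M3)/6=51/23
t_q=1 → seg 0, τ=1; S=1+-339/46·τ+0·τ²+28/23·τ³=-237/46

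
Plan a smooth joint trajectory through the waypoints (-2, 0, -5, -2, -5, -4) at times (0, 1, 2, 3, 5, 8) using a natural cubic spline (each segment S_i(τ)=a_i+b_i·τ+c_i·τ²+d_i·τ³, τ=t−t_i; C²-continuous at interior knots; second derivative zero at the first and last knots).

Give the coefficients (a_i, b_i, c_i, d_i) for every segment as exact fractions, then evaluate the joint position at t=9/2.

  seg 0: a=-2 b=337/75 c=0 d=-187/75
  seg 1: a=0 b=-224/75 c=-187/25 d=82/15
  seg 2: a=-5 b=-116/75 c=223/25 d=-328/75
  seg 3: a=-2 b=238/75 c=-21/5 d=559/600
  seg 4: a=-5 b=-367/150 c=139/100 d=-139/900
S(9/2) = -5673/1600

Δ: Δ0=2, Δ1=-5, Δ2=3, Δ3=-3/2, Δ4=1/3
row 1: diag=4, rhs=-42; c'=1/4, d'=-21/2
row 2: denom=4−1·1/4=15/4; d'=(48−1·-21/2)/(15/4)=78/5
row 3: denom=6−1·4/15=86/15; d'=(-27−1·78/5)/(86/15)=-639/86
row 4: denom=10−2·15/43=400/43; d'=(11−2·-639/86)/(400/43)=139/50
back: M4=139/50
back: M3=-639/86−15/43·139/50=-42/5
back: M2=78/5−4/15·-42/5=446/25
back: M1=-21/2−1/4·446/25=-374/25
M: M0=0, M1=-374/25, M2=446/25, M3=-42/5, M4=139/50, M5=0
seg 0: a=-2, c=M0/2=0, d=(M1−M0)/(6·1)=-187/75, b=Δ0−h0·(2M0+M1)/6=337/75
seg 1: a=0, c=M1/2=-187/25, d=(M2−M1)/(6·1)=82/15, b=Δ1−h1·(2M1+M2)/6=-224/75
seg 2: a=-5, c=M2/2=223/25, d=(M3−M2)/(6·1)=-328/75, b=Δ2−h2·(2M2+M3)/6=-116/75
seg 3: a=-2, c=M3/2=-21/5, d=(M4−M3)/(6·2)=559/600, b=Δ3−h3·(2M3+M4)/6=238/75
seg 4: a=-5, c=M4/2=139/100, d=(M5−M4)/(6·3)=-139/900, b=Δ4−h4·(2M4+M5)/6=-367/150
t_q=9/2 → seg 3, τ=3/2; S=-2+238/75·τ+-21/5·τ²+559/600·τ³=-5673/1600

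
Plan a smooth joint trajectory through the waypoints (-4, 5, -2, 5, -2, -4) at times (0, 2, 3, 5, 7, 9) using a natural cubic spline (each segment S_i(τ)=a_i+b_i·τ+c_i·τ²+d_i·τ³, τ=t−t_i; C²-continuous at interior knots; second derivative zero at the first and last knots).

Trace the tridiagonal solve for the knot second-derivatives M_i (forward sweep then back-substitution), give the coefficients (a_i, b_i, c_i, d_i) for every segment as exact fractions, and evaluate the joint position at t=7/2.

Δ: Δ0=9/2, Δ1=-7, Δ2=7/2, Δ3=-7/2, Δ4=-1
row 1: diag=6, rhs=-69; c'=1/6, d'=-23/2
row 2: denom=6−1·1/6=35/6; d'=(63−1·-23/2)/(35/6)=447/35
row 3: denom=8−2·12/35=256/35; d'=(-42−2·447/35)/(256/35)=-591/64
row 4: denom=8−2·35/128=477/64; d'=(15−2·-591/64)/(477/64)=238/53
back: M4=238/53
back: M3=-591/64−35/128·238/53=-1109/106
back: M2=447/35−12/35·-1109/106=867/53
back: M1=-23/2−1/6·867/53=-754/53
M: M0=0, M1=-754/53, M2=867/53, M3=-1109/106, M4=238/53, M5=0
seg 0: a=-4, c=M0/2=0, d=(M1−M0)/(6·2)=-377/318, b=Δ0−h0·(2M0+M1)/6=2939/318
seg 1: a=5, c=M1/2=-377/53, d=(M2−M1)/(6·1)=1621/318, b=Δ1−h1·(2M1+M2)/6=-1585/318
seg 2: a=-2, c=M2/2=867/106, d=(M3−M2)/(6·2)=-2843/1272, b=Δ2−h2·(2M2+M3)/6=-623/159
seg 3: a=5, c=M3/2=-1109/212, d=(M4−M3)/(6·2)=1585/1272, b=Δ3−h3·(2M3+M4)/6=629/318
seg 4: a=-2, c=M4/2=119/53, d=(M5−M4)/(6·2)=-119/318, b=Δ4−h4·(2M4+M5)/6=-635/159
t_q=7/2 → seg 2, τ=1/2; S=-2+-623/159·τ+867/106·τ²+-2843/1272·τ³=-7441/3392

  seg 0: a=-4 b=2939/318 c=0 d=-377/318
  seg 1: a=5 b=-1585/318 c=-377/53 d=1621/318
  seg 2: a=-2 b=-623/159 c=867/106 d=-2843/1272
  seg 3: a=5 b=629/318 c=-1109/212 d=1585/1272
  seg 4: a=-2 b=-635/159 c=119/53 d=-119/318
S(7/2) = -7441/3392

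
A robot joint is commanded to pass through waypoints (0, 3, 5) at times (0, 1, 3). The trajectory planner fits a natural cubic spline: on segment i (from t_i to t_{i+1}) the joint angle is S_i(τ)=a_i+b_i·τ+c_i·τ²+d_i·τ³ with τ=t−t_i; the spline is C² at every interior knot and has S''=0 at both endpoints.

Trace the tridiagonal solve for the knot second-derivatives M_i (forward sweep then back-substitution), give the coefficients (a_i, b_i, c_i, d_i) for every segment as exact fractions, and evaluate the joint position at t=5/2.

Δ: Δ0=3, Δ1=1
row 1: diag=6, rhs=-12; c'=1/3, d'=-2
back: M1=-2
M: M0=0, M1=-2, M2=0
seg 0: a=0, c=M0/2=0, d=(M1−M0)/(6·1)=-1/3, b=Δ0−h0·(2M0+M1)/6=10/3
seg 1: a=3, c=M1/2=-1, d=(M2−M1)/(6·2)=1/6, b=Δ1−h1·(2M1+M2)/6=7/3
t_q=5/2 → seg 1, τ=3/2; S=3+7/3·τ+-1·τ²+1/6·τ³=77/16

  seg 0: a=0 b=10/3 c=0 d=-1/3
  seg 1: a=3 b=7/3 c=-1 d=1/6
S(5/2) = 77/16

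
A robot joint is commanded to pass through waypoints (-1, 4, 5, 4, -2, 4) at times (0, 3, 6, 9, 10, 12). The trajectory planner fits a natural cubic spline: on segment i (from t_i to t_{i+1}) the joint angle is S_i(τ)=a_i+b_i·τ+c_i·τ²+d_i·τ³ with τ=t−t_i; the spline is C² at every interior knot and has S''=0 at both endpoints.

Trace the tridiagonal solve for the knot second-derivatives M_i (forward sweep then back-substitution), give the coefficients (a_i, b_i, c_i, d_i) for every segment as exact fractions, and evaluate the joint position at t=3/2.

Δ: Δ0=5/3, Δ1=1/3, Δ2=-1/3, Δ3=-6, Δ4=3
row 1: diag=12, rhs=-8; c'=1/4, d'=-2/3
row 2: denom=12−3·1/4=45/4; d'=(-4−3·-2/3)/(45/4)=-8/45
row 3: denom=8−3·4/15=36/5; d'=(-34−3·-8/45)/(36/5)=-251/54
row 4: denom=6−1·5/36=211/36; d'=(54−1·-251/54)/(211/36)=6334/633
back: M4=6334/633
back: M3=-251/54−5/36·6334/633=-1274/211
back: M2=-8/45−4/15·-1274/211=2720/1899
back: M1=-2/3−1/4·2720/1899=-1946/1899
M: M0=0, M1=-1946/1899, M2=2720/1899, M3=-1274/211, M4=6334/633, M5=0
seg 0: a=-1, c=M0/2=0, d=(M1−M0)/(6·3)=-973/17091, b=Δ0−h0·(2M0+M1)/6=4138/1899
seg 1: a=4, c=M1/2=-973/1899, d=(M2−M1)/(6·3)=2333/17091, b=Δ1−h1·(2M1+M2)/6=1219/1899
seg 2: a=5, c=M2/2=1360/1899, d=(M3−M2)/(6·3)=-7093/17091, b=Δ2−h2·(2M2+M3)/6=2380/1899
seg 3: a=4, c=M3/2=-637/211, d=(M4−M3)/(6·1)=5078/1899, b=Δ3−h3·(2M3+M4)/6=-10739/1899
seg 4: a=-2, c=M4/2=3167/633, d=(M5−M4)/(6·2)=-3167/3798, b=Δ4−h4·(2M4+M5)/6=-6971/1899
t_q=3/2 → seg 0, τ=3/2; S=-1+4138/1899·τ+0·τ²+-973/17091·τ³=3505/1688

  seg 0: a=-1 b=4138/1899 c=0 d=-973/17091
  seg 1: a=4 b=1219/1899 c=-973/1899 d=2333/17091
  seg 2: a=5 b=2380/1899 c=1360/1899 d=-7093/17091
  seg 3: a=4 b=-10739/1899 c=-637/211 d=5078/1899
  seg 4: a=-2 b=-6971/1899 c=3167/633 d=-3167/3798
S(3/2) = 3505/1688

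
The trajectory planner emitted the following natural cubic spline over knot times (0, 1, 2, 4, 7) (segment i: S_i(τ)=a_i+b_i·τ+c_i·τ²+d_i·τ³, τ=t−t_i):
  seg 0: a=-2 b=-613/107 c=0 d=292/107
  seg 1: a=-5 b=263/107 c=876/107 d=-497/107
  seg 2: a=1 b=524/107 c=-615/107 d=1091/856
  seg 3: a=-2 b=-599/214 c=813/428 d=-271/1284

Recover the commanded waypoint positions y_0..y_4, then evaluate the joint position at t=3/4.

y_0=-2 y_1=-5 y_2=1 y_3=-2 y_4=1
S(3/4) = -8809/1712

y_0 = S_0(0) = a_0 = -2
y_1 = S_1(0) = a_1 = -5
y_2 = S_2(0) = a_2 = 1
y_3 = S_3(0) = a_3 = -2
y_4 = S_3(3) = 1
t_q=3/4 is in segment 0 (τ=3/4); S_0(τ)=-8809/1712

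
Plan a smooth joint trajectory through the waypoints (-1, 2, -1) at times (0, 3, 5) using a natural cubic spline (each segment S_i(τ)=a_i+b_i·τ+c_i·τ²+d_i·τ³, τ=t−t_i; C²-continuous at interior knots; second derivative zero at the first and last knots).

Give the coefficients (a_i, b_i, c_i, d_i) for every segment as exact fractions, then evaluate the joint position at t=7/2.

Δ: Δ0=1, Δ1=-3/2
row 1: diag=10, rhs=-15; c'=1/5, d'=-3/2
back: M1=-3/2
M: M0=0, M1=-3/2, M2=0
seg 0: a=-1, c=M0/2=0, d=(M1−M0)/(6·3)=-1/12, b=Δ0−h0·(2M0+M1)/6=7/4
seg 1: a=2, c=M1/2=-3/4, d=(M2−M1)/(6·2)=1/8, b=Δ1−h1·(2M1+M2)/6=-1/2
t_q=7/2 → seg 1, τ=1/2; S=2+-1/2·τ+-3/4·τ²+1/8·τ³=101/64

  seg 0: a=-1 b=7/4 c=0 d=-1/12
  seg 1: a=2 b=-1/2 c=-3/4 d=1/8
S(7/2) = 101/64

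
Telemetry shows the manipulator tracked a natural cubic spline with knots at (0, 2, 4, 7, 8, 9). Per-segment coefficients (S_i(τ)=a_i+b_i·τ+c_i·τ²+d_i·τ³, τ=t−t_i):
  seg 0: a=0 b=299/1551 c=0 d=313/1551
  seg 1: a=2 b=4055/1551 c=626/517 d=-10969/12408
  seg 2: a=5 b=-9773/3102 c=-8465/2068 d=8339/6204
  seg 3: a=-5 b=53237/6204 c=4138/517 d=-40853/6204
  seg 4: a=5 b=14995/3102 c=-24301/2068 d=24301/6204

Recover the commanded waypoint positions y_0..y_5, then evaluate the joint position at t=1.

y_0 = S_0(0) = a_0 = 0
y_1 = S_1(0) = a_1 = 2
y_2 = S_2(0) = a_2 = 5
y_3 = S_3(0) = a_3 = -5
y_4 = S_4(0) = a_4 = 5
y_5 = S_4(1) = 2
t_q=1 is in segment 0 (τ=1); S_0(τ)=204/517

y_0=0 y_1=2 y_2=5 y_3=-5 y_4=5 y_5=2
S(1) = 204/517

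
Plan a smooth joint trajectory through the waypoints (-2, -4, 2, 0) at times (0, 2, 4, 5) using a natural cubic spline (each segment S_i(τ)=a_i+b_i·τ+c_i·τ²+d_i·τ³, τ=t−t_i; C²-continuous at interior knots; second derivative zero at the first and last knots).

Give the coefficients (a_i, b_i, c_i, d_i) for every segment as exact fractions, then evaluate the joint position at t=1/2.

  seg 0: a=-2 b=-28/11 c=0 d=17/44
  seg 1: a=-4 b=23/11 c=51/22 d=-41/44
  seg 2: a=2 b=2/11 c=-36/11 d=12/11
S(1/2) = -1135/352

Δ: Δ0=-1, Δ1=3, Δ2=-2
row 1: diag=8, rhs=24; c'=1/4, d'=3
row 2: denom=6−2·1/4=11/2; d'=(-30−2·3)/(11/2)=-72/11
back: M2=-72/11
back: M1=3−1/4·-72/11=51/11
M: M0=0, M1=51/11, M2=-72/11, M3=0
seg 0: a=-2, c=M0/2=0, d=(M1−M0)/(6·2)=17/44, b=Δ0−h0·(2M0+M1)/6=-28/11
seg 1: a=-4, c=M1/2=51/22, d=(M2−M1)/(6·2)=-41/44, b=Δ1−h1·(2M1+M2)/6=23/11
seg 2: a=2, c=M2/2=-36/11, d=(M3−M2)/(6·1)=12/11, b=Δ2−h2·(2M2+M3)/6=2/11
t_q=1/2 → seg 0, τ=1/2; S=-2+-28/11·τ+0·τ²+17/44·τ³=-1135/352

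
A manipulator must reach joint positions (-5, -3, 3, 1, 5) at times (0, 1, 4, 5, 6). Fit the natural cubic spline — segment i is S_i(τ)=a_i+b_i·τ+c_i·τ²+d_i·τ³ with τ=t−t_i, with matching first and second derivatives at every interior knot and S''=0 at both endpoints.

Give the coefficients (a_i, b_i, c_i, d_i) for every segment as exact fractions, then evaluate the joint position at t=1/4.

  seg 0: a=-5 b=179/106 c=0 d=33/106
  seg 1: a=-3 b=139/53 c=99/106 d=-121/318
  seg 2: a=3 b=-217/106 c=-132/53 d=269/106
  seg 3: a=1 b=31/53 c=543/106 d=-181/106
S(1/4) = -31023/6784

Δ: Δ0=2, Δ1=2, Δ2=-2, Δ3=4
row 1: diag=8, rhs=0; c'=3/8, d'=0
row 2: denom=8−3·3/8=55/8; d'=(-24−3·0)/(55/8)=-192/55
row 3: denom=4−1·8/55=212/55; d'=(36−1·-192/55)/(212/55)=543/53
back: M3=543/53
back: M2=-192/55−8/55·543/53=-264/53
back: M1=0−3/8·-264/53=99/53
M: M0=0, M1=99/53, M2=-264/53, M3=543/53, M4=0
seg 0: a=-5, c=M0/2=0, d=(M1−M0)/(6·1)=33/106, b=Δ0−h0·(2M0+M1)/6=179/106
seg 1: a=-3, c=M1/2=99/106, d=(M2−M1)/(6·3)=-121/318, b=Δ1−h1·(2M1+M2)/6=139/53
seg 2: a=3, c=M2/2=-132/53, d=(M3−M2)/(6·1)=269/106, b=Δ2−h2·(2M2+M3)/6=-217/106
seg 3: a=1, c=M3/2=543/106, d=(M4−M3)/(6·1)=-181/106, b=Δ3−h3·(2M3+M4)/6=31/53
t_q=1/4 → seg 0, τ=1/4; S=-5+179/106·τ+0·τ²+33/106·τ³=-31023/6784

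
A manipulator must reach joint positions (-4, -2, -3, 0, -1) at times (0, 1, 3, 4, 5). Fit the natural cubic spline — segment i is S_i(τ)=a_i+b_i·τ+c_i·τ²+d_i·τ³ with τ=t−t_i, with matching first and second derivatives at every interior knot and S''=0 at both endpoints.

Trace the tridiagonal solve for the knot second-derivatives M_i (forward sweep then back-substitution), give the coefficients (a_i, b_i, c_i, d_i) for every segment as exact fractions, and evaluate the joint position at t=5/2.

  seg 0: a=-4 b=675/244 c=0 d=-187/244
  seg 1: a=-2 b=57/122 c=-561/244 d=443/488
  seg 2: a=-3 b=132/61 c=192/61 d=-141/61
  seg 3: a=0 b=93/61 c=-231/61 d=77/61
S(5/2) = -13307/3904

Δ: Δ0=2, Δ1=-1/2, Δ2=3, Δ3=-1
row 1: diag=6, rhs=-15; c'=1/3, d'=-5/2
row 2: denom=6−2·1/3=16/3; d'=(21−2·-5/2)/(16/3)=39/8
row 3: denom=4−1·3/16=61/16; d'=(-24−1·39/8)/(61/16)=-462/61
back: M3=-462/61
back: M2=39/8−3/16·-462/61=384/61
back: M1=-5/2−1/3·384/61=-561/122
M: M0=0, M1=-561/122, M2=384/61, M3=-462/61, M4=0
seg 0: a=-4, c=M0/2=0, d=(M1−M0)/(6·1)=-187/244, b=Δ0−h0·(2M0+M1)/6=675/244
seg 1: a=-2, c=M1/2=-561/244, d=(M2−M1)/(6·2)=443/488, b=Δ1−h1·(2M1+M2)/6=57/122
seg 2: a=-3, c=M2/2=192/61, d=(M3−M2)/(6·1)=-141/61, b=Δ2−h2·(2M2+M3)/6=132/61
seg 3: a=0, c=M3/2=-231/61, d=(M4−M3)/(6·1)=77/61, b=Δ3−h3·(2M3+M4)/6=93/61
t_q=5/2 → seg 1, τ=3/2; S=-2+57/122·τ+-561/244·τ²+443/488·τ³=-13307/3904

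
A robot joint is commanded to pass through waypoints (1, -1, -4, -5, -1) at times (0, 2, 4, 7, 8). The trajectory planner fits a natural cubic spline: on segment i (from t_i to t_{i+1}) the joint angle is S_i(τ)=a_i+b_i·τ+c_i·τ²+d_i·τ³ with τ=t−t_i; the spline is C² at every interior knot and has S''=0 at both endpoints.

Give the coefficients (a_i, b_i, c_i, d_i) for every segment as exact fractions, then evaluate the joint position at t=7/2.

  seg 0: a=1 b=-1439/1608 c=0 d=-169/6432
  seg 1: a=-1 b=-973/804 c=-169/1072 d=41/6432
  seg 2: a=-4 b=-2837/1608 c=-8/67 d=959/4824
  seg 3: a=-5 b=2321/804 c=895/536 d=-895/1608
S(7/2) = -54003/17152

Δ: Δ0=-1, Δ1=-3/2, Δ2=-1/3, Δ3=4
row 1: diag=8, rhs=-3; c'=1/4, d'=-3/8
row 2: denom=10−2·1/4=19/2; d'=(7−2·-3/8)/(19/2)=31/38
row 3: denom=8−3·6/19=134/19; d'=(26−3·31/38)/(134/19)=895/268
back: M3=895/268
back: M2=31/38−6/19·895/268=-16/67
back: M1=-3/8−1/4·-16/67=-169/536
M: M0=0, M1=-169/536, M2=-16/67, M3=895/268, M4=0
seg 0: a=1, c=M0/2=0, d=(M1−M0)/(6·2)=-169/6432, b=Δ0−h0·(2M0+M1)/6=-1439/1608
seg 1: a=-1, c=M1/2=-169/1072, d=(M2−M1)/(6·2)=41/6432, b=Δ1−h1·(2M1+M2)/6=-973/804
seg 2: a=-4, c=M2/2=-8/67, d=(M3−M2)/(6·3)=959/4824, b=Δ2−h2·(2M2+M3)/6=-2837/1608
seg 3: a=-5, c=M3/2=895/536, d=(M4−M3)/(6·1)=-895/1608, b=Δ3−h3·(2M3+M4)/6=2321/804
t_q=7/2 → seg 1, τ=3/2; S=-1+-973/804·τ+-169/1072·τ²+41/6432·τ³=-54003/17152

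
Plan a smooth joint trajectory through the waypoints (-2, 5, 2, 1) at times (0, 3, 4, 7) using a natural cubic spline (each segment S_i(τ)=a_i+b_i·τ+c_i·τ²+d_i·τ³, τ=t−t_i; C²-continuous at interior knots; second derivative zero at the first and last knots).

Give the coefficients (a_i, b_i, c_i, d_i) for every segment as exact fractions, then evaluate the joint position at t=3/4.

  seg 0: a=-2 b=283/63 c=0 d=-136/567
  seg 1: a=5 b=-125/63 c=-136/63 d=8/7
  seg 2: a=2 b=-181/63 c=80/63 d=-80/567
S(3/4) = 71/56

Δ: Δ0=7/3, Δ1=-3, Δ2=-1/3
row 1: diag=8, rhs=-32; c'=1/8, d'=-4
row 2: denom=8−1·1/8=63/8; d'=(16−1·-4)/(63/8)=160/63
back: M2=160/63
back: M1=-4−1/8·160/63=-272/63
M: M0=0, M1=-272/63, M2=160/63, M3=0
seg 0: a=-2, c=M0/2=0, d=(M1−M0)/(6·3)=-136/567, b=Δ0−h0·(2M0+M1)/6=283/63
seg 1: a=5, c=M1/2=-136/63, d=(M2−M1)/(6·1)=8/7, b=Δ1−h1·(2M1+M2)/6=-125/63
seg 2: a=2, c=M2/2=80/63, d=(M3−M2)/(6·3)=-80/567, b=Δ2−h2·(2M2+M3)/6=-181/63
t_q=3/4 → seg 0, τ=3/4; S=-2+283/63·τ+0·τ²+-136/567·τ³=71/56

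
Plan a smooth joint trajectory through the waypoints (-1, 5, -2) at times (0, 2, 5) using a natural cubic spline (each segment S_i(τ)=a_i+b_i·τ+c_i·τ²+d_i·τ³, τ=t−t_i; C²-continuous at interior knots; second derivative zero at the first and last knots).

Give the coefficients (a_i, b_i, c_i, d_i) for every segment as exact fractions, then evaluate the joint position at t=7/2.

  seg 0: a=-1 b=61/15 c=0 d=-4/15
  seg 1: a=5 b=13/15 c=-8/5 d=8/45
S(7/2) = 33/10

Δ: Δ0=3, Δ1=-7/3
row 1: diag=10, rhs=-32; c'=3/10, d'=-16/5
back: M1=-16/5
M: M0=0, M1=-16/5, M2=0
seg 0: a=-1, c=M0/2=0, d=(M1−M0)/(6·2)=-4/15, b=Δ0−h0·(2M0+M1)/6=61/15
seg 1: a=5, c=M1/2=-8/5, d=(M2−M1)/(6·3)=8/45, b=Δ1−h1·(2M1+M2)/6=13/15
t_q=7/2 → seg 1, τ=3/2; S=5+13/15·τ+-8/5·τ²+8/45·τ³=33/10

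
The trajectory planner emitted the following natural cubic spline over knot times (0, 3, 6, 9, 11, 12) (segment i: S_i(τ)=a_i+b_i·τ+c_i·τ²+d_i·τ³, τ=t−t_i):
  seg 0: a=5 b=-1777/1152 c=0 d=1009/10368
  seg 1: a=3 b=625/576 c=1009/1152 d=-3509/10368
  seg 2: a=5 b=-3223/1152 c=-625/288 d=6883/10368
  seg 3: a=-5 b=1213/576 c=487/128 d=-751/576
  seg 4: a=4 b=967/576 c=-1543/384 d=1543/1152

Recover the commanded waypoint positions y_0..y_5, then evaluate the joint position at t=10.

y_0=5 y_1=3 y_2=5 y_3=-5 y_4=4 y_5=3
S(10) = -151/384

y_0 = S_0(0) = a_0 = 5
y_1 = S_1(0) = a_1 = 3
y_2 = S_2(0) = a_2 = 5
y_3 = S_3(0) = a_3 = -5
y_4 = S_4(0) = a_4 = 4
y_5 = S_4(1) = 3
t_q=10 is in segment 3 (τ=1); S_3(τ)=-151/384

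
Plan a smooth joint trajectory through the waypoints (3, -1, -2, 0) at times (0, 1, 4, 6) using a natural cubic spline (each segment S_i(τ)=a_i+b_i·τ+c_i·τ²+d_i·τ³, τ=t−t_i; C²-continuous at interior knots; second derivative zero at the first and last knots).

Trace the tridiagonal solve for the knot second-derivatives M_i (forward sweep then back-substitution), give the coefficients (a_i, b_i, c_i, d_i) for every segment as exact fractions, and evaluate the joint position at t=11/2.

Δ: Δ0=-4, Δ1=-1/3, Δ2=1
row 1: diag=8, rhs=22; c'=3/8, d'=11/4
row 2: denom=10−3·3/8=71/8; d'=(8−3·11/4)/(71/8)=-2/71
back: M2=-2/71
back: M1=11/4−3/8·-2/71=196/71
M: M0=0, M1=196/71, M2=-2/71, M3=0
seg 0: a=3, c=M0/2=0, d=(M1−M0)/(6·1)=98/213, b=Δ0−h0·(2M0+M1)/6=-950/213
seg 1: a=-1, c=M1/2=98/71, d=(M2−M1)/(6·3)=-11/71, b=Δ1−h1·(2M1+M2)/6=-656/213
seg 2: a=-2, c=M2/2=-1/71, d=(M3−M2)/(6·2)=1/426, b=Δ2−h2·(2M2+M3)/6=217/213
t_q=11/2 → seg 2, τ=3/2; S=-2+217/213·τ+-1/71·τ²+1/426·τ³=-563/1136

  seg 0: a=3 b=-950/213 c=0 d=98/213
  seg 1: a=-1 b=-656/213 c=98/71 d=-11/71
  seg 2: a=-2 b=217/213 c=-1/71 d=1/426
S(11/2) = -563/1136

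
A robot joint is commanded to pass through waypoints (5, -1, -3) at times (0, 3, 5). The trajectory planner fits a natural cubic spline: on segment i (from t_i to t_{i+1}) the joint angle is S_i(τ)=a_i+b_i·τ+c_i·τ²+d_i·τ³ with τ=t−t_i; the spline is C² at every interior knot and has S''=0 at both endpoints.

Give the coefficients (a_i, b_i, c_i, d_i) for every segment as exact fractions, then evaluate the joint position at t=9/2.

  seg 0: a=5 b=-23/10 c=0 d=1/30
  seg 1: a=-1 b=-7/5 c=3/10 d=-1/20
S(9/2) = -83/32

Δ: Δ0=-2, Δ1=-1
row 1: diag=10, rhs=6; c'=1/5, d'=3/5
back: M1=3/5
M: M0=0, M1=3/5, M2=0
seg 0: a=5, c=M0/2=0, d=(M1−M0)/(6·3)=1/30, b=Δ0−h0·(2M0+M1)/6=-23/10
seg 1: a=-1, c=M1/2=3/10, d=(M2−M1)/(6·2)=-1/20, b=Δ1−h1·(2M1+M2)/6=-7/5
t_q=9/2 → seg 1, τ=3/2; S=-1+-7/5·τ+3/10·τ²+-1/20·τ³=-83/32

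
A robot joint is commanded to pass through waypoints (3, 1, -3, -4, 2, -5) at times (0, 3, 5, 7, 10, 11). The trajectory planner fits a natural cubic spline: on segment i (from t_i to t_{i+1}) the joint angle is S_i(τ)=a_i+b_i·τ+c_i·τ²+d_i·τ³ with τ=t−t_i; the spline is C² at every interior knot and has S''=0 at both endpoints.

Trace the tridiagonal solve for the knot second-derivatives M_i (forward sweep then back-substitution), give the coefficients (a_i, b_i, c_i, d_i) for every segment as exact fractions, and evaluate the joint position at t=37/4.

Δ: Δ0=-2/3, Δ1=-2, Δ2=-1/2, Δ3=2, Δ4=-7
row 1: diag=10, rhs=-8; c'=1/5, d'=-4/5
row 2: denom=8−2·1/5=38/5; d'=(9−2·-4/5)/(38/5)=53/38
row 3: denom=10−2·5/19=180/19; d'=(15−2·53/38)/(180/19)=58/45
row 4: denom=8−3·19/60=141/20; d'=(-54−3·58/45)/(141/20)=-3472/423
back: M4=-3472/423
back: M3=58/45−19/60·-3472/423=4934/1269
back: M2=53/38−5/19·4934/1269=943/2538
back: M1=-4/5−1/5·943/2538=-2219/2538
M: M0=0, M1=-2219/2538, M2=943/2538, M3=4934/1269, M4=-3472/423, M5=0
seg 0: a=3, c=M0/2=0, d=(M1−M0)/(6·3)=-2219/45684, b=Δ0−h0·(2M0+M1)/6=-1165/5076
seg 1: a=1, c=M1/2=-2219/5076, d=(M2−M1)/(6·2)=527/5076, b=Δ1−h1·(2M1+M2)/6=-3911/2538
seg 2: a=-3, c=M2/2=943/5076, d=(M3−M2)/(6·2)=2975/10152, b=Δ2−h2·(2M2+M3)/6=-1729/846
seg 3: a=-4, c=M3/2=2467/1269, d=(M4−M3)/(6·3)=-7675/11421, b=Δ3−h3·(2M3+M4)/6=2812/1269
seg 4: a=2, c=M4/2=-1736/423, d=(M5−M4)/(6·1)=1736/1269, b=Δ4−h4·(2M4+M5)/6=-5411/1269
t_q=37/4 → seg 3, τ=9/4; S=-4+2812/1269·τ+2467/1269·τ²+-7675/11421·τ³=28633/9024

  seg 0: a=3 b=-1165/5076 c=0 d=-2219/45684
  seg 1: a=1 b=-3911/2538 c=-2219/5076 d=527/5076
  seg 2: a=-3 b=-1729/846 c=943/5076 d=2975/10152
  seg 3: a=-4 b=2812/1269 c=2467/1269 d=-7675/11421
  seg 4: a=2 b=-5411/1269 c=-1736/423 d=1736/1269
S(37/4) = 28633/9024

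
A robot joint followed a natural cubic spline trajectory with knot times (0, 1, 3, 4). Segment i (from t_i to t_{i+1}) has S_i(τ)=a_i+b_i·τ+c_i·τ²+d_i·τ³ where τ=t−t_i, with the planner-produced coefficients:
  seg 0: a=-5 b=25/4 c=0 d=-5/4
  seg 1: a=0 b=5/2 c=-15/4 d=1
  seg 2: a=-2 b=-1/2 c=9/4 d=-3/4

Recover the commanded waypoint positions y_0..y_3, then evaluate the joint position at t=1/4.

y_0=-5 y_1=0 y_2=-2 y_3=-1
S(1/4) = -885/256

y_0 = S_0(0) = a_0 = -5
y_1 = S_1(0) = a_1 = 0
y_2 = S_2(0) = a_2 = -2
y_3 = S_2(1) = -1
t_q=1/4 is in segment 0 (τ=1/4); S_0(τ)=-885/256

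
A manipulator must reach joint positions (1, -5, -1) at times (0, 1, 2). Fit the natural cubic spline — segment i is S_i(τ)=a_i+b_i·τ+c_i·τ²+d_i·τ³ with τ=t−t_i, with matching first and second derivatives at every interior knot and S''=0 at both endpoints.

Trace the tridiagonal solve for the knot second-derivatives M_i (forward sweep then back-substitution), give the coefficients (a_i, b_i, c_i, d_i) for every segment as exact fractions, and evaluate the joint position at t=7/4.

Δ: Δ0=-6, Δ1=4
row 1: diag=4, rhs=60; c'=1/4, d'=15
back: M1=15
M: M0=0, M1=15, M2=0
seg 0: a=1, c=M0/2=0, d=(M1−M0)/(6·1)=5/2, b=Δ0−h0·(2M0+M1)/6=-17/2
seg 1: a=-5, c=M1/2=15/2, d=(M2−M1)/(6·1)=-5/2, b=Δ1−h1·(2M1+M2)/6=-1
t_q=7/4 → seg 1, τ=3/4; S=-5+-1·τ+15/2·τ²+-5/2·τ³=-331/128

  seg 0: a=1 b=-17/2 c=0 d=5/2
  seg 1: a=-5 b=-1 c=15/2 d=-5/2
S(7/4) = -331/128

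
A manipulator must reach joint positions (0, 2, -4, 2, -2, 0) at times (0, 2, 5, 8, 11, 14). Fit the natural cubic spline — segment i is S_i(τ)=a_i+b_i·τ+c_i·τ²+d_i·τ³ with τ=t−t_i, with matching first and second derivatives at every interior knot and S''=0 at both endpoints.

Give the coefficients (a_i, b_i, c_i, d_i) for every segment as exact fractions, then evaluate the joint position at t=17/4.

  seg 0: a=0 b=601/309 c=0 d=-73/309
  seg 1: a=2 b=-275/309 c=-146/103 d=971/2781
  seg 2: a=-4 b=10/309 c=533/309 d=-991/2781
  seg 3: a=2 b=235/309 c=-458/309 d=727/2781
  seg 4: a=-2 b=-332/309 c=269/309 d=-269/2781
S(17/4) = -21103/6592

Δ: Δ0=1, Δ1=-2, Δ2=2, Δ3=-4/3, Δ4=2/3
row 1: diag=10, rhs=-18; c'=3/10, d'=-9/5
row 2: denom=12−3·3/10=111/10; d'=(24−3·-9/5)/(111/10)=98/37
row 3: denom=12−3·10/37=414/37; d'=(-20−3·98/37)/(414/37)=-517/207
row 4: denom=12−3·37/138=515/46; d'=(12−3·-517/207)/(515/46)=538/309
back: M4=538/309
back: M3=-517/207−37/138·538/309=-916/309
back: M2=98/37−10/37·-916/309=1066/309
back: M1=-9/5−3/10·1066/309=-292/103
M: M0=0, M1=-292/103, M2=1066/309, M3=-916/309, M4=538/309, M5=0
seg 0: a=0, c=M0/2=0, d=(M1−M0)/(6·2)=-73/309, b=Δ0−h0·(2M0+M1)/6=601/309
seg 1: a=2, c=M1/2=-146/103, d=(M2−M1)/(6·3)=971/2781, b=Δ1−h1·(2M1+M2)/6=-275/309
seg 2: a=-4, c=M2/2=533/309, d=(M3−M2)/(6·3)=-991/2781, b=Δ2−h2·(2M2+M3)/6=10/309
seg 3: a=2, c=M3/2=-458/309, d=(M4−M3)/(6·3)=727/2781, b=Δ3−h3·(2M3+M4)/6=235/309
seg 4: a=-2, c=M4/2=269/309, d=(M5−M4)/(6·3)=-269/2781, b=Δ4−h4·(2M4+M5)/6=-332/309
t_q=17/4 → seg 1, τ=9/4; S=2+-275/309·τ+-146/103·τ²+971/2781·τ³=-21103/6592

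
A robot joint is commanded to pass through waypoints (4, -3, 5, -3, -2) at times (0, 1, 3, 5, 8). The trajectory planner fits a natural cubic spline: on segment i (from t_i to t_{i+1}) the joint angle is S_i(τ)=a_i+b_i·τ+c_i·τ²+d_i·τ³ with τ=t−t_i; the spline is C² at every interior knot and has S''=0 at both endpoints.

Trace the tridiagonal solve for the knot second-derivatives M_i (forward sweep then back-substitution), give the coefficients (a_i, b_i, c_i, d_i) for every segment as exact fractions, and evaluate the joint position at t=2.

  seg 0: a=4 b=-368/39 c=0 d=95/39
  seg 1: a=-3 b=-83/39 c=95/13 d=-331/156
  seg 2: a=5 b=64/39 c=-141/26 d=203/156
  seg 3: a=-3 b=-173/39 c=31/13 d=-31/117
S(2) = 3/52

Δ: Δ0=-7, Δ1=4, Δ2=-4, Δ3=1/3
row 1: diag=6, rhs=66; c'=1/3, d'=11
row 2: denom=8−2·1/3=22/3; d'=(-48−2·11)/(22/3)=-105/11
row 3: denom=10−2·3/11=104/11; d'=(26−2·-105/11)/(104/11)=62/13
back: M3=62/13
back: M2=-105/11−3/11·62/13=-141/13
back: M1=11−1/3·-141/13=190/13
M: M0=0, M1=190/13, M2=-141/13, M3=62/13, M4=0
seg 0: a=4, c=M0/2=0, d=(M1−M0)/(6·1)=95/39, b=Δ0−h0·(2M0+M1)/6=-368/39
seg 1: a=-3, c=M1/2=95/13, d=(M2−M1)/(6·2)=-331/156, b=Δ1−h1·(2M1+M2)/6=-83/39
seg 2: a=5, c=M2/2=-141/26, d=(M3−M2)/(6·2)=203/156, b=Δ2−h2·(2M2+M3)/6=64/39
seg 3: a=-3, c=M3/2=31/13, d=(M4−M3)/(6·3)=-31/117, b=Δ3−h3·(2M3+M4)/6=-173/39
t_q=2 → seg 1, τ=1; S=-3+-83/39·τ+95/13·τ²+-331/156·τ³=3/52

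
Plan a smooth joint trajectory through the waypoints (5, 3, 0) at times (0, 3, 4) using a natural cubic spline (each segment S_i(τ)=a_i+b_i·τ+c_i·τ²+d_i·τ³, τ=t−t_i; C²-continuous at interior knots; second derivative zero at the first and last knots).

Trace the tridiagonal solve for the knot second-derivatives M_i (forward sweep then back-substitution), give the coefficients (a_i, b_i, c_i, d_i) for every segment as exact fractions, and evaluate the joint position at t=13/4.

  seg 0: a=5 b=5/24 c=0 d=-7/72
  seg 1: a=3 b=-29/12 c=-7/8 d=7/24
S(13/4) = 1201/512

Δ: Δ0=-2/3, Δ1=-3
row 1: diag=8, rhs=-14; c'=1/8, d'=-7/4
back: M1=-7/4
M: M0=0, M1=-7/4, M2=0
seg 0: a=5, c=M0/2=0, d=(M1−M0)/(6·3)=-7/72, b=Δ0−h0·(2M0+M1)/6=5/24
seg 1: a=3, c=M1/2=-7/8, d=(M2−M1)/(6·1)=7/24, b=Δ1−h1·(2M1+M2)/6=-29/12
t_q=13/4 → seg 1, τ=1/4; S=3+-29/12·τ+-7/8·τ²+7/24·τ³=1201/512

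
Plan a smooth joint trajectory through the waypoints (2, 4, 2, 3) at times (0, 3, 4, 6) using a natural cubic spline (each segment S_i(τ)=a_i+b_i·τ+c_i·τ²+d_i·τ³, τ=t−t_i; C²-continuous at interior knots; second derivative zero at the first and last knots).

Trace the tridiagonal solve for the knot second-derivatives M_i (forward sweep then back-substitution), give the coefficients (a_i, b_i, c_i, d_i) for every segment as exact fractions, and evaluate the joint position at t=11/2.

  seg 0: a=2 b=521/282 c=0 d=-37/282
  seg 1: a=4 b=-239/141 c=-111/94 d=247/282
  seg 2: a=2 b=-403/282 c=68/47 d=-34/141
S(11/2) = 108/47

Δ: Δ0=2/3, Δ1=-2, Δ2=1/2
row 1: diag=8, rhs=-16; c'=1/8, d'=-2
row 2: denom=6−1·1/8=47/8; d'=(15−1·-2)/(47/8)=136/47
back: M2=136/47
back: M1=-2−1/8·136/47=-111/47
M: M0=0, M1=-111/47, M2=136/47, M3=0
seg 0: a=2, c=M0/2=0, d=(M1−M0)/(6·3)=-37/282, b=Δ0−h0·(2M0+M1)/6=521/282
seg 1: a=4, c=M1/2=-111/94, d=(M2−M1)/(6·1)=247/282, b=Δ1−h1·(2M1+M2)/6=-239/141
seg 2: a=2, c=M2/2=68/47, d=(M3−M2)/(6·2)=-34/141, b=Δ2−h2·(2M2+M3)/6=-403/282
t_q=11/2 → seg 2, τ=3/2; S=2+-403/282·τ+68/47·τ²+-34/141·τ³=108/47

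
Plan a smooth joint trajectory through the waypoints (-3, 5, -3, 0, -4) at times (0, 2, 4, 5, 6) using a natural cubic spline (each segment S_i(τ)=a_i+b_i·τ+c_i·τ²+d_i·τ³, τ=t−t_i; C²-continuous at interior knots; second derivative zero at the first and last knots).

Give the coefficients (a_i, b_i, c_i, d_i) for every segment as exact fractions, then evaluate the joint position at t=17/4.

Δ: Δ0=4, Δ1=-4, Δ2=3, Δ3=-4
row 1: diag=8, rhs=-48; c'=1/4, d'=-6
row 2: denom=6−2·1/4=11/2; d'=(42−2·-6)/(11/2)=108/11
row 3: denom=4−1·2/11=42/11; d'=(-42−1·108/11)/(42/11)=-95/7
back: M3=-95/7
back: M2=108/11−2/11·-95/7=86/7
back: M1=-6−1/4·86/7=-127/14
M: M0=0, M1=-127/14, M2=86/7, M3=-95/7, M4=0
seg 0: a=-3, c=M0/2=0, d=(M1−M0)/(6·2)=-127/168, b=Δ0−h0·(2M0+M1)/6=295/42
seg 1: a=5, c=M1/2=-127/28, d=(M2−M1)/(6·2)=299/168, b=Δ1−h1·(2M1+M2)/6=-43/21
seg 2: a=-3, c=M2/2=43/7, d=(M3−M2)/(6·1)=-181/42, b=Δ2−h2·(2M2+M3)/6=7/6
seg 3: a=0, c=M3/2=-95/14, d=(M4−M3)/(6·1)=95/42, b=Δ3−h3·(2M3+M4)/6=11/21
t_q=17/4 → seg 2, τ=1/4; S=-3+7/6·τ+43/7·τ²+-181/42·τ³=-2143/896

  seg 0: a=-3 b=295/42 c=0 d=-127/168
  seg 1: a=5 b=-43/21 c=-127/28 d=299/168
  seg 2: a=-3 b=7/6 c=43/7 d=-181/42
  seg 3: a=0 b=11/21 c=-95/14 d=95/42
S(17/4) = -2143/896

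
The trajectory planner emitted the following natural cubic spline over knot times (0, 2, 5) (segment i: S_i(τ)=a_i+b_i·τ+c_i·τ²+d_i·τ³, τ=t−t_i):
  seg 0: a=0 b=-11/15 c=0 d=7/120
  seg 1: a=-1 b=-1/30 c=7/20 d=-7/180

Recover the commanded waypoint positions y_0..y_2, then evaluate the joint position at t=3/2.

y_0 = S_0(0) = a_0 = 0
y_1 = S_1(0) = a_1 = -1
y_2 = S_1(3) = 1
t_q=3/2 is in segment 0 (τ=3/2); S_0(τ)=-289/320

y_0=0 y_1=-1 y_2=1
S(3/2) = -289/320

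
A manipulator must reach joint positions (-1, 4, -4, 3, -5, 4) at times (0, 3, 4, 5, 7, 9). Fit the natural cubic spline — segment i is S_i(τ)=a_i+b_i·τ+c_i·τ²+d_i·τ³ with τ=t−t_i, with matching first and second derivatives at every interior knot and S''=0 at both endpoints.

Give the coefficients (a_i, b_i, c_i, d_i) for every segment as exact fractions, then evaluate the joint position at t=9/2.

  seg 0: a=-1 b=28001/3900 c=0 d=-2389/3900
  seg 1: a=4 b=-18251/1950 c=-7167/1300 d=26803/3900
  seg 2: a=-4 b=181/780 c=4909/325 d=-2501/300
  seg 3: a=3 b=10591/1950 c=-12877/1300 d=506/195
  seg 4: a=-5 b=-5951/1950 c=7363/1300 d=-7363/7800
S(9/2) = -11959/10400

Δ: Δ0=5/3, Δ1=-8, Δ2=7, Δ3=-4, Δ4=9/2
row 1: diag=8, rhs=-58; c'=1/8, d'=-29/4
row 2: denom=4−1·1/8=31/8; d'=(90−1·-29/4)/(31/8)=778/31
row 3: denom=6−1·8/31=178/31; d'=(-66−1·778/31)/(178/31)=-1412/89
row 4: denom=8−2·31/89=650/89; d'=(51−2·-1412/89)/(650/89)=7363/650
back: M4=7363/650
back: M3=-1412/89−31/89·7363/650=-12877/650
back: M2=778/31−8/31·-12877/650=9818/325
back: M1=-29/4−1/8·9818/325=-7167/650
M: M0=0, M1=-7167/650, M2=9818/325, M3=-12877/650, M4=7363/650, M5=0
seg 0: a=-1, c=M0/2=0, d=(M1−M0)/(6·3)=-2389/3900, b=Δ0−h0·(2M0+M1)/6=28001/3900
seg 1: a=4, c=M1/2=-7167/1300, d=(M2−M1)/(6·1)=26803/3900, b=Δ1−h1·(2M1+M2)/6=-18251/1950
seg 2: a=-4, c=M2/2=4909/325, d=(M3−M2)/(6·1)=-2501/300, b=Δ2−h2·(2M2+M3)/6=181/780
seg 3: a=3, c=M3/2=-12877/1300, d=(M4−M3)/(6·2)=506/195, b=Δ3−h3·(2M3+M4)/6=10591/1950
seg 4: a=-5, c=M4/2=7363/1300, d=(M5−M4)/(6·2)=-7363/7800, b=Δ4−h4·(2M4+M5)/6=-5951/1950
t_q=9/2 → seg 2, τ=1/2; S=-4+181/780·τ+4909/325·τ²+-2501/300·τ³=-11959/10400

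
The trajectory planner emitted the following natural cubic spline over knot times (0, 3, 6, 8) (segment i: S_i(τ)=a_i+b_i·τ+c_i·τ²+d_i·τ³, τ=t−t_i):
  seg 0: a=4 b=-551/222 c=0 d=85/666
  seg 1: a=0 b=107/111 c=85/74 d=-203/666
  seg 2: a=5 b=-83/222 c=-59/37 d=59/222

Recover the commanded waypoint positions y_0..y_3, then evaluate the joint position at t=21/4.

y_0=4 y_1=0 y_2=5 y_3=0
S(21/4) = 21369/4736

y_0 = S_0(0) = a_0 = 4
y_1 = S_1(0) = a_1 = 0
y_2 = S_2(0) = a_2 = 5
y_3 = S_2(2) = 0
t_q=21/4 is in segment 1 (τ=9/4); S_1(τ)=21369/4736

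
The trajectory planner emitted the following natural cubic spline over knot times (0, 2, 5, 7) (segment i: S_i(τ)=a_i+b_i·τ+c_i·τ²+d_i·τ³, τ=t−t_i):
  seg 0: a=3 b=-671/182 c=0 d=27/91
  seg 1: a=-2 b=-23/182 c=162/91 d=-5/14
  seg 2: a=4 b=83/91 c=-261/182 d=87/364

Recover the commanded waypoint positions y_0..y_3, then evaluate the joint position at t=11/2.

y_0 = S_0(0) = a_0 = 3
y_1 = S_1(0) = a_1 = -2
y_2 = S_2(0) = a_2 = 4
y_3 = S_2(2) = 2
t_q=11/2 is in segment 2 (τ=1/2); S_2(τ)=1717/416

y_0=3 y_1=-2 y_2=4 y_3=2
S(11/2) = 1717/416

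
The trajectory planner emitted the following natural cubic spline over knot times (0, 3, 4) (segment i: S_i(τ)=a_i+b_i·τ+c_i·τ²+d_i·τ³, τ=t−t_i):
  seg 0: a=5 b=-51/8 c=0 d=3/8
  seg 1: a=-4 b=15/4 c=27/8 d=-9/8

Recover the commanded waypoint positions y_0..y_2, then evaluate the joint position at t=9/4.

y_0=5 y_1=-4 y_2=2
S(9/4) = -2597/512

y_0 = S_0(0) = a_0 = 5
y_1 = S_1(0) = a_1 = -4
y_2 = S_1(1) = 2
t_q=9/4 is in segment 0 (τ=9/4); S_0(τ)=-2597/512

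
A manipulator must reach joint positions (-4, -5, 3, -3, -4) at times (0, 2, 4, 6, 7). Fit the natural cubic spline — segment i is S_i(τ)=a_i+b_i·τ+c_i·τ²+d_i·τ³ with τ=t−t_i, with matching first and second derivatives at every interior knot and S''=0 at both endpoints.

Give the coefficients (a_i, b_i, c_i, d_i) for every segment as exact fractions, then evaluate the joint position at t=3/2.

  seg 0: a=-4 b=-93/41 c=0 d=145/328
  seg 1: a=-5 b=249/82 c=435/164 d=-89/82
  seg 2: a=3 b=51/82 c=-633/164 d=42/41
  seg 3: a=-3 b=-207/82 c=375/164 d=-125/164
S(3/2) = -15509/2624

Δ: Δ0=-1/2, Δ1=4, Δ2=-3, Δ3=-1
row 1: diag=8, rhs=27; c'=1/4, d'=27/8
row 2: denom=8−2·1/4=15/2; d'=(-42−2·27/8)/(15/2)=-13/2
row 3: denom=6−2·4/15=82/15; d'=(12−2·-13/2)/(82/15)=375/82
back: M3=375/82
back: M2=-13/2−4/15·375/82=-633/82
back: M1=27/8−1/4·-633/82=435/82
M: M0=0, M1=435/82, M2=-633/82, M3=375/82, M4=0
seg 0: a=-4, c=M0/2=0, d=(M1−M0)/(6·2)=145/328, b=Δ0−h0·(2M0+M1)/6=-93/41
seg 1: a=-5, c=M1/2=435/164, d=(M2−M1)/(6·2)=-89/82, b=Δ1−h1·(2M1+M2)/6=249/82
seg 2: a=3, c=M2/2=-633/164, d=(M3−M2)/(6·2)=42/41, b=Δ2−h2·(2M2+M3)/6=51/82
seg 3: a=-3, c=M3/2=375/164, d=(M4−M3)/(6·1)=-125/164, b=Δ3−h3·(2M3+M4)/6=-207/82
t_q=3/2 → seg 0, τ=3/2; S=-4+-93/41·τ+0·τ²+145/328·τ³=-15509/2624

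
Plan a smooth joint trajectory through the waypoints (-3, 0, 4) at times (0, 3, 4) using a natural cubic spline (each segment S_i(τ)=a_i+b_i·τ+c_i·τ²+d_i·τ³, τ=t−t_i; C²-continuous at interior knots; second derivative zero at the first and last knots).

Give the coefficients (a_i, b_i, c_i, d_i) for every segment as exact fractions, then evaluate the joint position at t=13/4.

Δ: Δ0=1, Δ1=4
row 1: diag=8, rhs=18; c'=1/8, d'=9/4
back: M1=9/4
M: M0=0, M1=9/4, M2=0
seg 0: a=-3, c=M0/2=0, d=(M1−M0)/(6·3)=1/8, b=Δ0−h0·(2M0+M1)/6=-1/8
seg 1: a=0, c=M1/2=9/8, d=(M2−M1)/(6·1)=-3/8, b=Δ1−h1·(2M1+M2)/6=13/4
t_q=13/4 → seg 1, τ=1/4; S=0+13/4·τ+9/8·τ²+-3/8·τ³=449/512

  seg 0: a=-3 b=-1/8 c=0 d=1/8
  seg 1: a=0 b=13/4 c=9/8 d=-3/8
S(13/4) = 449/512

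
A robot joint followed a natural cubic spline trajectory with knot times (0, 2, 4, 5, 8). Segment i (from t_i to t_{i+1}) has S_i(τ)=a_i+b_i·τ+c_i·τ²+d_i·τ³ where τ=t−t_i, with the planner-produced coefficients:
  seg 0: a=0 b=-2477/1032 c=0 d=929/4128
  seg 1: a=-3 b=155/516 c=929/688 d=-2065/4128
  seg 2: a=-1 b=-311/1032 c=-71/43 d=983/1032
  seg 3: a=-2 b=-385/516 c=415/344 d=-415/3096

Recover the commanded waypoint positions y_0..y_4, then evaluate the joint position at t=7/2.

y_0 = S_0(0) = a_0 = 0
y_1 = S_1(0) = a_1 = -3
y_2 = S_2(0) = a_2 = -1
y_3 = S_3(0) = a_3 = -2
y_4 = S_3(3) = 3
t_q=7/2 is in segment 1 (τ=3/2); S_1(τ)=-13205/11008

y_0=0 y_1=-3 y_2=-1 y_3=-2 y_4=3
S(7/2) = -13205/11008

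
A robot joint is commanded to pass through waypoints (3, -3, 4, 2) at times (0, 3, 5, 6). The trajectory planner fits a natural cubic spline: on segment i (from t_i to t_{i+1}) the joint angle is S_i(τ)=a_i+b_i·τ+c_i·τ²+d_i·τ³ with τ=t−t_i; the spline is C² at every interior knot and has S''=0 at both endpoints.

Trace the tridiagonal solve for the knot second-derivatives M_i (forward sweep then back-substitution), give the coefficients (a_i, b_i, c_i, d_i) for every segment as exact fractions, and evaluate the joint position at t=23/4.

  seg 0: a=3 b=-61/14 c=0 d=11/42
  seg 1: a=-3 b=19/7 c=33/14 d=-55/56
  seg 2: a=4 b=5/14 c=-99/28 d=33/28
S(23/4) = 4975/1792

Δ: Δ0=-2, Δ1=7/2, Δ2=-2
row 1: diag=10, rhs=33; c'=1/5, d'=33/10
row 2: denom=6−2·1/5=28/5; d'=(-33−2·33/10)/(28/5)=-99/14
back: M2=-99/14
back: M1=33/10−1/5·-99/14=33/7
M: M0=0, M1=33/7, M2=-99/14, M3=0
seg 0: a=3, c=M0/2=0, d=(M1−M0)/(6·3)=11/42, b=Δ0−h0·(2M0+M1)/6=-61/14
seg 1: a=-3, c=M1/2=33/14, d=(M2−M1)/(6·2)=-55/56, b=Δ1−h1·(2M1+M2)/6=19/7
seg 2: a=4, c=M2/2=-99/28, d=(M3−M2)/(6·1)=33/28, b=Δ2−h2·(2M2+M3)/6=5/14
t_q=23/4 → seg 2, τ=3/4; S=4+5/14·τ+-99/28·τ²+33/28·τ³=4975/1792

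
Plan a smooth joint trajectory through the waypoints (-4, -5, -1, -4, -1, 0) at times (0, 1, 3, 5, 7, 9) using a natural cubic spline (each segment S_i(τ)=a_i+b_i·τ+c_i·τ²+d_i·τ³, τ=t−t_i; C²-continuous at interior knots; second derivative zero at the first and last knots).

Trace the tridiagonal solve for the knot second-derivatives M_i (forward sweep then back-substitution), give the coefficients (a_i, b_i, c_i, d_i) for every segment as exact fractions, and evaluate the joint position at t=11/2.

  seg 0: a=-4 b=-1079/612 c=0 d=467/612
  seg 1: a=-5 b=161/306 c=467/204 d=-475/612
  seg 2: a=-1 b=113/306 c=-161/68 d=877/1224
  seg 3: a=-4 b=-77/153 c=197/102 d=-569/1224
  seg 4: a=-1 b=503/306 c=-175/204 d=175/1224
S(11/2) = -12491/3264

Δ: Δ0=-1, Δ1=2, Δ2=-3/2, Δ3=3/2, Δ4=1/2
row 1: diag=6, rhs=18; c'=1/3, d'=3
row 2: denom=8−2·1/3=22/3; d'=(-21−2·3)/(22/3)=-81/22
row 3: denom=8−2·3/11=82/11; d'=(18−2·-81/22)/(82/11)=279/82
row 4: denom=8−2·11/41=306/41; d'=(-6−2·279/82)/(306/41)=-175/102
back: M4=-175/102
back: M3=279/82−11/41·-175/102=197/51
back: M2=-81/22−3/11·197/51=-161/34
back: M1=3−1/3·-161/34=467/102
M: M0=0, M1=467/102, M2=-161/34, M3=197/51, M4=-175/102, M5=0
seg 0: a=-4, c=M0/2=0, d=(M1−M0)/(6·1)=467/612, b=Δ0−h0·(2M0+M1)/6=-1079/612
seg 1: a=-5, c=M1/2=467/204, d=(M2−M1)/(6·2)=-475/612, b=Δ1−h1·(2M1+M2)/6=161/306
seg 2: a=-1, c=M2/2=-161/68, d=(M3−M2)/(6·2)=877/1224, b=Δ2−h2·(2M2+M3)/6=113/306
seg 3: a=-4, c=M3/2=197/102, d=(M4−M3)/(6·2)=-569/1224, b=Δ3−h3·(2M3+M4)/6=-77/153
seg 4: a=-1, c=M4/2=-175/204, d=(M5−M4)/(6·2)=175/1224, b=Δ4−h4·(2M4+M5)/6=503/306
t_q=11/2 → seg 3, τ=1/2; S=-4+-77/153·τ+197/102·τ²+-569/1224·τ³=-12491/3264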